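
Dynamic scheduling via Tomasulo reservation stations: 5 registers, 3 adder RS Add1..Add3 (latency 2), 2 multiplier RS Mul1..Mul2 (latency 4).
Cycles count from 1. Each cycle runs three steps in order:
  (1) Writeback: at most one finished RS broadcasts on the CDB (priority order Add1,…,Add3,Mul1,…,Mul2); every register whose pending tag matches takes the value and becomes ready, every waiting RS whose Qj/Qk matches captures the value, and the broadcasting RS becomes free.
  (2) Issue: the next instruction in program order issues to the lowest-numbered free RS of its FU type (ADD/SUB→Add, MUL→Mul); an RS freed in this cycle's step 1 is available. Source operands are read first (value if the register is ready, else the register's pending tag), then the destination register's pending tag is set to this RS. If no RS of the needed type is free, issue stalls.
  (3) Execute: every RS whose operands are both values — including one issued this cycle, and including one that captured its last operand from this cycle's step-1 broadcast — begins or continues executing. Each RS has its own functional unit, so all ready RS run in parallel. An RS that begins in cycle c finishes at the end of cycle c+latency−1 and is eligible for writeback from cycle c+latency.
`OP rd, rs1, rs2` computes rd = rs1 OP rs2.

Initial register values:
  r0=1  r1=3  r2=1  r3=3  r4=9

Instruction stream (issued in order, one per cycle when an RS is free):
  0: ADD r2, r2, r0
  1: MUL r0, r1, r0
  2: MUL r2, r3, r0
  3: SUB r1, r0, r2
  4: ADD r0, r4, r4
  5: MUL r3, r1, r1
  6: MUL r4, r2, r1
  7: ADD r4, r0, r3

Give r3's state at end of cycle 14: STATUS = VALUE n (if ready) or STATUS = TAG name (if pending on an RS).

STATUS = TAG Mul1

cycle 1: issue ADD r2<-Add1 // r0:1,r1:3,r2:Add1,r3:3,r4:9
cycle 2: issue MUL r0<-Mul1 // r0:Mul1,r1:3,r2:Add1,r3:3,r4:9
cycle 3: CDB Add1=2; issue MUL r2<-Mul2 // r0:Mul1,r1:3,r2:Mul2,r3:3,r4:9
cycle 4: issue SUB r1<-Add1 // r0:Mul1,r1:Add1,r2:Mul2,r3:3,r4:9
cycle 5: issue ADD r0<-Add2 // r0:Add2,r1:Add1,r2:Mul2,r3:3,r4:9
cycle 6: CDB Mul1=3; issue MUL r3<-Mul1 // r0:Add2,r1:Add1,r2:Mul2,r3:Mul1,r4:9
cycle 7: CDB Add2=18; stall // r0:18,r1:Add1,r2:Mul2,r3:Mul1,r4:9
cycle 8: stall // r0:18,r1:Add1,r2:Mul2,r3:Mul1,r4:9
cycle 9: stall // r0:18,r1:Add1,r2:Mul2,r3:Mul1,r4:9
cycle 10: CDB Mul2=9; issue MUL r4<-Mul2 // r0:18,r1:Add1,r2:9,r3:Mul1,r4:Mul2
cycle 11: issue ADD r4<-Add2 // r0:18,r1:Add1,r2:9,r3:Mul1,r4:Add2
cycle 12: CDB Add1=-6 // r0:18,r1:-6,r2:9,r3:Mul1,r4:Add2
cycle 13: - // r0:18,r1:-6,r2:9,r3:Mul1,r4:Add2
cycle 14: - // r0:18,r1:-6,r2:9,r3:Mul1,r4:Add2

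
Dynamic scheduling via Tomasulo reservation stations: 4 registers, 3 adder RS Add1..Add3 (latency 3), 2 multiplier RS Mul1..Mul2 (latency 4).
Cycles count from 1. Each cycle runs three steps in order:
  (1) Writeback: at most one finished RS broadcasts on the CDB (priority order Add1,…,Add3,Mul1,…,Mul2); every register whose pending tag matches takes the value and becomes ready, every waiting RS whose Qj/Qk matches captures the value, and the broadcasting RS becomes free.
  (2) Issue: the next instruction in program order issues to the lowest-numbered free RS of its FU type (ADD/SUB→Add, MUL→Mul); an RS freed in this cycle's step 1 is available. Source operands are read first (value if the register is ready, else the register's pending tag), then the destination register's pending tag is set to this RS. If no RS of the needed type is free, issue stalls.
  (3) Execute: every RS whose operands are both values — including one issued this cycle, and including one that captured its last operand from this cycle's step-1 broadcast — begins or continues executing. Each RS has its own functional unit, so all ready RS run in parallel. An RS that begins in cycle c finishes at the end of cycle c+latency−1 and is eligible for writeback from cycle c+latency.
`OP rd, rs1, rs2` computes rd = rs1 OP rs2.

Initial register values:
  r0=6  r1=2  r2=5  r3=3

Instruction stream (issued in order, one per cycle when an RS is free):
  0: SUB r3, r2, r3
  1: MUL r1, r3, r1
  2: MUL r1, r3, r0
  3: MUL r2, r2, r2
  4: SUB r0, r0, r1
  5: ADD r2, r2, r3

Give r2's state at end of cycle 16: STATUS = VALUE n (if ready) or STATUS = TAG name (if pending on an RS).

  c1: issue SUB r3<-Add1  regs: r0:6,r1:2,r2:5,r3:Add1
  c2: issue MUL r1<-Mul1  regs: r0:6,r1:Mul1,r2:5,r3:Add1
  c3: issue MUL r1<-Mul2  regs: r0:6,r1:Mul2,r2:5,r3:Add1
  c4: CDB Add1=2; stall  regs: r0:6,r1:Mul2,r2:5,r3:2
  c5: stall  regs: r0:6,r1:Mul2,r2:5,r3:2
  c6: stall  regs: r0:6,r1:Mul2,r2:5,r3:2
  c7: stall  regs: r0:6,r1:Mul2,r2:5,r3:2
  c8: CDB Mul1=4; issue MUL r2<-Mul1  regs: r0:6,r1:Mul2,r2:Mul1,r3:2
  c9: CDB Mul2=12; issue SUB r0<-Add1  regs: r0:Add1,r1:12,r2:Mul1,r3:2
  c10: issue ADD r2<-Add2  regs: r0:Add1,r1:12,r2:Add2,r3:2
  c11: -  regs: r0:Add1,r1:12,r2:Add2,r3:2
  c12: CDB Add1=-6  regs: r0:-6,r1:12,r2:Add2,r3:2
  c13: CDB Mul1=25  regs: r0:-6,r1:12,r2:Add2,r3:2
  c14: -  regs: r0:-6,r1:12,r2:Add2,r3:2
  c15: -  regs: r0:-6,r1:12,r2:Add2,r3:2
  c16: CDB Add2=27  regs: r0:-6,r1:12,r2:27,r3:2

STATUS = VALUE 27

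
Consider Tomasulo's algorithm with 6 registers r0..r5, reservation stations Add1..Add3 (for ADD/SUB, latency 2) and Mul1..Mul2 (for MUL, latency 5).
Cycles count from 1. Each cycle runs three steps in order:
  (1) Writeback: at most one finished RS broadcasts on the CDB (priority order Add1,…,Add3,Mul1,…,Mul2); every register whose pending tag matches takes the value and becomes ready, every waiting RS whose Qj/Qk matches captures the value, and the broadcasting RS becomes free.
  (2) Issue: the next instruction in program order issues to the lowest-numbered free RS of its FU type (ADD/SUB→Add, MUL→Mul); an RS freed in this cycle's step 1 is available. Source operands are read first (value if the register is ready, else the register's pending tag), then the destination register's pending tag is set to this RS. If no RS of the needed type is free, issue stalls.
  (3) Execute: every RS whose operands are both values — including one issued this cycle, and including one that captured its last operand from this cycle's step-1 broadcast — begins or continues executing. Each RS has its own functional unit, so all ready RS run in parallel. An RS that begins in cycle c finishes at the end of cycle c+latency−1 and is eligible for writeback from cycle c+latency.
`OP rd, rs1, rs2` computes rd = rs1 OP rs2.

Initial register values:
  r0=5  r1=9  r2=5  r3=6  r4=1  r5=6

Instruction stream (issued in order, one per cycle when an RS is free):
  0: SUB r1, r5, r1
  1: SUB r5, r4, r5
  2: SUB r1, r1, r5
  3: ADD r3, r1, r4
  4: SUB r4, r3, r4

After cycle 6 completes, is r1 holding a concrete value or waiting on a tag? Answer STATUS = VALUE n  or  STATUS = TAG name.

c1: issue SUB r1<-Add1 | r0:5,r1:Add1,r2:5,r3:6,r4:1,r5:6
c2: issue SUB r5<-Add2 | r0:5,r1:Add1,r2:5,r3:6,r4:1,r5:Add2
c3: CDB Add1=-3; issue SUB r1<-Add1 | r0:5,r1:Add1,r2:5,r3:6,r4:1,r5:Add2
c4: CDB Add2=-5; issue ADD r3<-Add2 | r0:5,r1:Add1,r2:5,r3:Add2,r4:1,r5:-5
c5: issue SUB r4<-Add3 | r0:5,r1:Add1,r2:5,r3:Add2,r4:Add3,r5:-5
c6: CDB Add1=2 | r0:5,r1:2,r2:5,r3:Add2,r4:Add3,r5:-5

STATUS = VALUE 2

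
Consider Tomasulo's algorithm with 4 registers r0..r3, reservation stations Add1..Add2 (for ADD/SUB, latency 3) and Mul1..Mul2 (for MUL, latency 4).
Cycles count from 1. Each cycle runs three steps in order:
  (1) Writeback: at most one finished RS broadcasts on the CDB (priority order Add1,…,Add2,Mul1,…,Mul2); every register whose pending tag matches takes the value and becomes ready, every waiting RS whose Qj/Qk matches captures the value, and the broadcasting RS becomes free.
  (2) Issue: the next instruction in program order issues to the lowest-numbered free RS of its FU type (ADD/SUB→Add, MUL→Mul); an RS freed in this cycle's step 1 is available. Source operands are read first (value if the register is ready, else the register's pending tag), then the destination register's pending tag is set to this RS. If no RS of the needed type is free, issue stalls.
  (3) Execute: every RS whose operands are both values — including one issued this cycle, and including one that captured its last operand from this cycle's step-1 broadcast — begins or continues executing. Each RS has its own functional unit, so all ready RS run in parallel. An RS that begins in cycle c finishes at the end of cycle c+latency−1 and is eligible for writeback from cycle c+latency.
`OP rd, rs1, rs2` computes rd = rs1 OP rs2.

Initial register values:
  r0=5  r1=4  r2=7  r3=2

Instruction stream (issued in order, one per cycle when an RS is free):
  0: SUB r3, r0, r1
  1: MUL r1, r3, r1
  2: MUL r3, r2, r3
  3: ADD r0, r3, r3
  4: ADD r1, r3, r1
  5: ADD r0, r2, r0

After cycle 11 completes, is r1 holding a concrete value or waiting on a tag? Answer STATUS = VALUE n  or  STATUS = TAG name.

STATUS = TAG Add2

cycle 1: issue SUB r3<-Add1 // r0:5,r1:4,r2:7,r3:Add1
cycle 2: issue MUL r1<-Mul1 // r0:5,r1:Mul1,r2:7,r3:Add1
cycle 3: issue MUL r3<-Mul2 // r0:5,r1:Mul1,r2:7,r3:Mul2
cycle 4: CDB Add1=1; issue ADD r0<-Add1 // r0:Add1,r1:Mul1,r2:7,r3:Mul2
cycle 5: issue ADD r1<-Add2 // r0:Add1,r1:Add2,r2:7,r3:Mul2
cycle 6: stall // r0:Add1,r1:Add2,r2:7,r3:Mul2
cycle 7: stall // r0:Add1,r1:Add2,r2:7,r3:Mul2
cycle 8: CDB Mul1=4; stall // r0:Add1,r1:Add2,r2:7,r3:Mul2
cycle 9: CDB Mul2=7; stall // r0:Add1,r1:Add2,r2:7,r3:7
cycle 10: stall // r0:Add1,r1:Add2,r2:7,r3:7
cycle 11: stall // r0:Add1,r1:Add2,r2:7,r3:7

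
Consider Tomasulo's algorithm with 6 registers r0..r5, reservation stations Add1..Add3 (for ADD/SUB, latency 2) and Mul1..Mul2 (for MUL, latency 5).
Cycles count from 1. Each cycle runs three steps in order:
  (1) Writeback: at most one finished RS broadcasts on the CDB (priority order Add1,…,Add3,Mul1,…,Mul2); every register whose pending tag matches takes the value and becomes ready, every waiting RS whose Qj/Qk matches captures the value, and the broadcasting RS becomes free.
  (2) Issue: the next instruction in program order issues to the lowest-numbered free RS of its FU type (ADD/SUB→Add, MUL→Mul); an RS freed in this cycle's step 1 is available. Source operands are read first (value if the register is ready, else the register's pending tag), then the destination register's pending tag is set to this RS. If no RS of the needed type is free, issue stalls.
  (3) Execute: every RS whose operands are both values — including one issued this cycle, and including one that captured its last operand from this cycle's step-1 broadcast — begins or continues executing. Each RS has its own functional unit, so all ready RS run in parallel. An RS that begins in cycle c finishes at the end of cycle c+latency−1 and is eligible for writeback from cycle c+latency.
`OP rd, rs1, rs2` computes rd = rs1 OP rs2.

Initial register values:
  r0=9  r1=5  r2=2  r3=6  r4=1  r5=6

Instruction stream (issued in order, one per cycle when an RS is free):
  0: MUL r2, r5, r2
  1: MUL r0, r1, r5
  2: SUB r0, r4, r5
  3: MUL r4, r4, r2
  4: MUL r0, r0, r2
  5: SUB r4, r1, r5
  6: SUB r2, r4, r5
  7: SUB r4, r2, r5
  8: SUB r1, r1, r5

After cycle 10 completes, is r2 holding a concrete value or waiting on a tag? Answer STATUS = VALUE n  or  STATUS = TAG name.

STATUS = TAG Add2

c1: issue MUL r2<-Mul1 | r0:9,r1:5,r2:Mul1,r3:6,r4:1,r5:6
c2: issue MUL r0<-Mul2 | r0:Mul2,r1:5,r2:Mul1,r3:6,r4:1,r5:6
c3: issue SUB r0<-Add1 | r0:Add1,r1:5,r2:Mul1,r3:6,r4:1,r5:6
c4: stall | r0:Add1,r1:5,r2:Mul1,r3:6,r4:1,r5:6
c5: CDB Add1=-5; stall | r0:-5,r1:5,r2:Mul1,r3:6,r4:1,r5:6
c6: CDB Mul1=12; issue MUL r4<-Mul1 | r0:-5,r1:5,r2:12,r3:6,r4:Mul1,r5:6
c7: CDB Mul2=30; issue MUL r0<-Mul2 | r0:Mul2,r1:5,r2:12,r3:6,r4:Mul1,r5:6
c8: issue SUB r4<-Add1 | r0:Mul2,r1:5,r2:12,r3:6,r4:Add1,r5:6
c9: issue SUB r2<-Add2 | r0:Mul2,r1:5,r2:Add2,r3:6,r4:Add1,r5:6
c10: CDB Add1=-1; issue SUB r4<-Add1 | r0:Mul2,r1:5,r2:Add2,r3:6,r4:Add1,r5:6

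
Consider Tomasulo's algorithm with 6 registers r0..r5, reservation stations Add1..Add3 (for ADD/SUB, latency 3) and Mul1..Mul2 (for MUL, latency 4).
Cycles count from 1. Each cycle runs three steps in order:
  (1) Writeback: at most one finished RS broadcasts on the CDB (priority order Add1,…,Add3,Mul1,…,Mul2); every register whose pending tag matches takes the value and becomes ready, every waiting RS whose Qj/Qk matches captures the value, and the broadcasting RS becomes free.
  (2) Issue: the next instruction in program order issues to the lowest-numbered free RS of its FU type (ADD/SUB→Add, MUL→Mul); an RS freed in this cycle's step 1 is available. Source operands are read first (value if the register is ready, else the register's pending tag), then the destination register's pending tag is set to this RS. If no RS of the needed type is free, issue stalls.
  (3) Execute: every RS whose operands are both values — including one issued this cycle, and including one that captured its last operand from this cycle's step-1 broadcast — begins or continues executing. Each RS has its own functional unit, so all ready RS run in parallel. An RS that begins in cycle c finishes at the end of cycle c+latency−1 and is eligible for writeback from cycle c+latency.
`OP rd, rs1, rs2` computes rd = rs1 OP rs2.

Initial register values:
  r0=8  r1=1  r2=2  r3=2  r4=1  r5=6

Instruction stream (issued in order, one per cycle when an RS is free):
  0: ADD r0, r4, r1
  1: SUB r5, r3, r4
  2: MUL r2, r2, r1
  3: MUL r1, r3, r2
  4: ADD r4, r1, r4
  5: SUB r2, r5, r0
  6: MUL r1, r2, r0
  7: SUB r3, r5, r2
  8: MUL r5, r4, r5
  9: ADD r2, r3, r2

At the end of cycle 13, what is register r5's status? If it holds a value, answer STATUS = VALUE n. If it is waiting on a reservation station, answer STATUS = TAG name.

cycle 1: issue ADD r0<-Add1 // r0:Add1,r1:1,r2:2,r3:2,r4:1,r5:6
cycle 2: issue SUB r5<-Add2 // r0:Add1,r1:1,r2:2,r3:2,r4:1,r5:Add2
cycle 3: issue MUL r2<-Mul1 // r0:Add1,r1:1,r2:Mul1,r3:2,r4:1,r5:Add2
cycle 4: CDB Add1=2; issue MUL r1<-Mul2 // r0:2,r1:Mul2,r2:Mul1,r3:2,r4:1,r5:Add2
cycle 5: CDB Add2=1; issue ADD r4<-Add1 // r0:2,r1:Mul2,r2:Mul1,r3:2,r4:Add1,r5:1
cycle 6: issue SUB r2<-Add2 // r0:2,r1:Mul2,r2:Add2,r3:2,r4:Add1,r5:1
cycle 7: CDB Mul1=2; issue MUL r1<-Mul1 // r0:2,r1:Mul1,r2:Add2,r3:2,r4:Add1,r5:1
cycle 8: issue SUB r3<-Add3 // r0:2,r1:Mul1,r2:Add2,r3:Add3,r4:Add1,r5:1
cycle 9: CDB Add2=-1; stall // r0:2,r1:Mul1,r2:-1,r3:Add3,r4:Add1,r5:1
cycle 10: stall // r0:2,r1:Mul1,r2:-1,r3:Add3,r4:Add1,r5:1
cycle 11: CDB Mul2=4; issue MUL r5<-Mul2 // r0:2,r1:Mul1,r2:-1,r3:Add3,r4:Add1,r5:Mul2
cycle 12: CDB Add3=2; issue ADD r2<-Add2 // r0:2,r1:Mul1,r2:Add2,r3:2,r4:Add1,r5:Mul2
cycle 13: CDB Mul1=-2 // r0:2,r1:-2,r2:Add2,r3:2,r4:Add1,r5:Mul2

STATUS = TAG Mul2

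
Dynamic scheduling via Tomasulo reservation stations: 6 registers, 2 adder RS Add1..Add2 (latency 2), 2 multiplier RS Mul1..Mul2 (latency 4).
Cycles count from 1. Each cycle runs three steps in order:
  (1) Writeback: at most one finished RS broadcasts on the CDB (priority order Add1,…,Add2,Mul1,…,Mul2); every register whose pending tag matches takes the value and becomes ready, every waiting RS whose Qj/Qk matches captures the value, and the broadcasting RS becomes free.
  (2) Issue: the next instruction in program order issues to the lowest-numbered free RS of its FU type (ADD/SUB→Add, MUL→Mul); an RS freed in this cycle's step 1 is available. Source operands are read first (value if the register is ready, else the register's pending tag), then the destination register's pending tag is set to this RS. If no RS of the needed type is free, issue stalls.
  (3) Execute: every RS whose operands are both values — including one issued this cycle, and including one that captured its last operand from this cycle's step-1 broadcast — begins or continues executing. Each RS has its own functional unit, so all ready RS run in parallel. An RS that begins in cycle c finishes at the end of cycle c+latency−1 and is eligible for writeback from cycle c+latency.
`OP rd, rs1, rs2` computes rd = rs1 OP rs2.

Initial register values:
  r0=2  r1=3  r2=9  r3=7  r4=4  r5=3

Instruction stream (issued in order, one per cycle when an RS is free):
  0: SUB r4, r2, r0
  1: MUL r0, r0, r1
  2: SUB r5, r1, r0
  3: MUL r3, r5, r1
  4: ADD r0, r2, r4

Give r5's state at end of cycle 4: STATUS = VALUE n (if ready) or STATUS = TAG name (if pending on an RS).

cycle 1: issue SUB r4<-Add1 // r0:2,r1:3,r2:9,r3:7,r4:Add1,r5:3
cycle 2: issue MUL r0<-Mul1 // r0:Mul1,r1:3,r2:9,r3:7,r4:Add1,r5:3
cycle 3: CDB Add1=7; issue SUB r5<-Add1 // r0:Mul1,r1:3,r2:9,r3:7,r4:7,r5:Add1
cycle 4: issue MUL r3<-Mul2 // r0:Mul1,r1:3,r2:9,r3:Mul2,r4:7,r5:Add1

STATUS = TAG Add1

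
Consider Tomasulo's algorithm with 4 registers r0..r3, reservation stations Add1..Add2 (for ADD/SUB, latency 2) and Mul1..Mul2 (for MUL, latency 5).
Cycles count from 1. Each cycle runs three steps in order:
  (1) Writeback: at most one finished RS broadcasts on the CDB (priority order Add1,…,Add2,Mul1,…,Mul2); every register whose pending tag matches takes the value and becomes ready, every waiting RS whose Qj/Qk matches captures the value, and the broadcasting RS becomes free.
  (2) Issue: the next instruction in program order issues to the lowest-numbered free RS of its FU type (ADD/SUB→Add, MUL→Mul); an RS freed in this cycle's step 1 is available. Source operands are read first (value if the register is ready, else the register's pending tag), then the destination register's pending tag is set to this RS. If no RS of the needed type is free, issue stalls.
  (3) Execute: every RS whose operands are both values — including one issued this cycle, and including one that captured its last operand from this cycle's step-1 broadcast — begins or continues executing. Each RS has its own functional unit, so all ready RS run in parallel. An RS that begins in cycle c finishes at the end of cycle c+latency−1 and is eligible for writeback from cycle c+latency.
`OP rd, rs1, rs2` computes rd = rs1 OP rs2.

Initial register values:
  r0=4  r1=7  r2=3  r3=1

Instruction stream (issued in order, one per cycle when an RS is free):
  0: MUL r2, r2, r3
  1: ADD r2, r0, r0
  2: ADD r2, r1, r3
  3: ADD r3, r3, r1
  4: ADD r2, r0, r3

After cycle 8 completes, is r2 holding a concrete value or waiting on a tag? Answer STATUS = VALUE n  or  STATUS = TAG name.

  c1: issue MUL r2<-Mul1  regs: r0:4,r1:7,r2:Mul1,r3:1
  c2: issue ADD r2<-Add1  regs: r0:4,r1:7,r2:Add1,r3:1
  c3: issue ADD r2<-Add2  regs: r0:4,r1:7,r2:Add2,r3:1
  c4: CDB Add1=8; issue ADD r3<-Add1  regs: r0:4,r1:7,r2:Add2,r3:Add1
  c5: CDB Add2=8; issue ADD r2<-Add2  regs: r0:4,r1:7,r2:Add2,r3:Add1
  c6: CDB Add1=8  regs: r0:4,r1:7,r2:Add2,r3:8
  c7: CDB Mul1=3  regs: r0:4,r1:7,r2:Add2,r3:8
  c8: CDB Add2=12  regs: r0:4,r1:7,r2:12,r3:8

STATUS = VALUE 12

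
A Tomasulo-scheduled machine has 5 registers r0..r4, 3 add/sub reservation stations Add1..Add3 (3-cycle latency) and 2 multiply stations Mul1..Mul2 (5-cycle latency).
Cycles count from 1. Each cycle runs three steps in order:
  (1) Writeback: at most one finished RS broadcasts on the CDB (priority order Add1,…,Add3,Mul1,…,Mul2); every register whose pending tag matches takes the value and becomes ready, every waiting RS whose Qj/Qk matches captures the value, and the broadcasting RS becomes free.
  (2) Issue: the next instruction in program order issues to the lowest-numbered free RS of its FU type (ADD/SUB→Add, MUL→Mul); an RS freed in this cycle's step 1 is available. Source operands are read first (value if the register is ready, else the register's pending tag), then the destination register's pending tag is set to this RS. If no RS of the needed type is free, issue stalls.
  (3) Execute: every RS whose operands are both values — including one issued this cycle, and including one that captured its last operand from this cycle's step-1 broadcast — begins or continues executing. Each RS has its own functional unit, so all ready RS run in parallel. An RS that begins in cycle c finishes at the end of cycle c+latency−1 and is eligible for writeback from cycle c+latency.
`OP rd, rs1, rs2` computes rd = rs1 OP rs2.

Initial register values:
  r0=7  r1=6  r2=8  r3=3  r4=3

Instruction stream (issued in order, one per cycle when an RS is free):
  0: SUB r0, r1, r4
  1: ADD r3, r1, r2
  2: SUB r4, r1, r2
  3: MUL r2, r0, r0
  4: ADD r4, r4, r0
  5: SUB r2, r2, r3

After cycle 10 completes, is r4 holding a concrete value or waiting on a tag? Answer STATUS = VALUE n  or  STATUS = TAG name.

STATUS = VALUE 1

  c1: issue SUB r0<-Add1  regs: r0:Add1,r1:6,r2:8,r3:3,r4:3
  c2: issue ADD r3<-Add2  regs: r0:Add1,r1:6,r2:8,r3:Add2,r4:3
  c3: issue SUB r4<-Add3  regs: r0:Add1,r1:6,r2:8,r3:Add2,r4:Add3
  c4: CDB Add1=3; issue MUL r2<-Mul1  regs: r0:3,r1:6,r2:Mul1,r3:Add2,r4:Add3
  c5: CDB Add2=14; issue ADD r4<-Add1  regs: r0:3,r1:6,r2:Mul1,r3:14,r4:Add1
  c6: CDB Add3=-2; issue SUB r2<-Add2  regs: r0:3,r1:6,r2:Add2,r3:14,r4:Add1
  c7: -  regs: r0:3,r1:6,r2:Add2,r3:14,r4:Add1
  c8: -  regs: r0:3,r1:6,r2:Add2,r3:14,r4:Add1
  c9: CDB Add1=1  regs: r0:3,r1:6,r2:Add2,r3:14,r4:1
  c10: CDB Mul1=9  regs: r0:3,r1:6,r2:Add2,r3:14,r4:1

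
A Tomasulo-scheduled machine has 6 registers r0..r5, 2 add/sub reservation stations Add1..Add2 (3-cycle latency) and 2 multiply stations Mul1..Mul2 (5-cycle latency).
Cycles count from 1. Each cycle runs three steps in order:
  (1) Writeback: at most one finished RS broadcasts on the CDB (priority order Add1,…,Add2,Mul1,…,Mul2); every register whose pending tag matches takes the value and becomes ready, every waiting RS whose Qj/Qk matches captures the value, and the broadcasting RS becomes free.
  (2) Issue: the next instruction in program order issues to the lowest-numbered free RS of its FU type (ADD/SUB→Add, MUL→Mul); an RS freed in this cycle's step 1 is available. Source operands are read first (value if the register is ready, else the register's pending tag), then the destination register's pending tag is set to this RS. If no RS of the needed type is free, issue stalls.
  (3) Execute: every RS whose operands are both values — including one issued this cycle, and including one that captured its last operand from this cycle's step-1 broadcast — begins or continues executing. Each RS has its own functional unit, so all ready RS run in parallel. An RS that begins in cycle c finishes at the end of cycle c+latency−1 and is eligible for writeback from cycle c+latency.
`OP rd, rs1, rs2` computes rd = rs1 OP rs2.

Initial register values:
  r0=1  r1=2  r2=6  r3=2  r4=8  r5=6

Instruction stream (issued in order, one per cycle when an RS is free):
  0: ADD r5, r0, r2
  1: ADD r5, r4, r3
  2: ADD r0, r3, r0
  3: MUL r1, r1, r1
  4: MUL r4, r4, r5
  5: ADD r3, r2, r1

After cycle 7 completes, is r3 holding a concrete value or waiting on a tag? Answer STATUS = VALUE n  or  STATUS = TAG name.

STATUS = TAG Add1

  c1: issue ADD r5<-Add1  regs: r0:1,r1:2,r2:6,r3:2,r4:8,r5:Add1
  c2: issue ADD r5<-Add2  regs: r0:1,r1:2,r2:6,r3:2,r4:8,r5:Add2
  c3: stall  regs: r0:1,r1:2,r2:6,r3:2,r4:8,r5:Add2
  c4: CDB Add1=7; issue ADD r0<-Add1  regs: r0:Add1,r1:2,r2:6,r3:2,r4:8,r5:Add2
  c5: CDB Add2=10; issue MUL r1<-Mul1  regs: r0:Add1,r1:Mul1,r2:6,r3:2,r4:8,r5:10
  c6: issue MUL r4<-Mul2  regs: r0:Add1,r1:Mul1,r2:6,r3:2,r4:Mul2,r5:10
  c7: CDB Add1=3; issue ADD r3<-Add1  regs: r0:3,r1:Mul1,r2:6,r3:Add1,r4:Mul2,r5:10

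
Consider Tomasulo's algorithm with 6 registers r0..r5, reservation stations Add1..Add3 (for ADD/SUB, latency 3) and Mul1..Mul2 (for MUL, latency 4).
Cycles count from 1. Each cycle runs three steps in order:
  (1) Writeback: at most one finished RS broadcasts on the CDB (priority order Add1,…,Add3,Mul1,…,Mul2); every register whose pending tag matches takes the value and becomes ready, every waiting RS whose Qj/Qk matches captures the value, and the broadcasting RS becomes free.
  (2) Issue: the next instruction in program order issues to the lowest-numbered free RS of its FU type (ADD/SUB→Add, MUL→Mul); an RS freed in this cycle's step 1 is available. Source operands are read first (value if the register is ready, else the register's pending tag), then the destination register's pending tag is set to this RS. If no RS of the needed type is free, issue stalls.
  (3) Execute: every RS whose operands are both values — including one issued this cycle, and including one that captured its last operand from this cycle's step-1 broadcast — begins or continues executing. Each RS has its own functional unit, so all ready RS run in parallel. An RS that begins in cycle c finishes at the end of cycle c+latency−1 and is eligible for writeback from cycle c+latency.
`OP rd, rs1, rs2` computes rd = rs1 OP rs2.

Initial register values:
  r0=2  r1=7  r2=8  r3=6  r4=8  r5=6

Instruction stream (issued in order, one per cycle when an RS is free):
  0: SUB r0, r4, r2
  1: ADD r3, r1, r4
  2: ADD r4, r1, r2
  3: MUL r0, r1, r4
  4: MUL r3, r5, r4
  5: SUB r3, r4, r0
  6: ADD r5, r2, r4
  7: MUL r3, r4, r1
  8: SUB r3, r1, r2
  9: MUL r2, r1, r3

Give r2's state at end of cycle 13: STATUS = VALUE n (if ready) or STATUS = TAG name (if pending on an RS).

c1: issue SUB r0<-Add1 | r0:Add1,r1:7,r2:8,r3:6,r4:8,r5:6
c2: issue ADD r3<-Add2 | r0:Add1,r1:7,r2:8,r3:Add2,r4:8,r5:6
c3: issue ADD r4<-Add3 | r0:Add1,r1:7,r2:8,r3:Add2,r4:Add3,r5:6
c4: CDB Add1=0; issue MUL r0<-Mul1 | r0:Mul1,r1:7,r2:8,r3:Add2,r4:Add3,r5:6
c5: CDB Add2=15; issue MUL r3<-Mul2 | r0:Mul1,r1:7,r2:8,r3:Mul2,r4:Add3,r5:6
c6: CDB Add3=15; issue SUB r3<-Add1 | r0:Mul1,r1:7,r2:8,r3:Add1,r4:15,r5:6
c7: issue ADD r5<-Add2 | r0:Mul1,r1:7,r2:8,r3:Add1,r4:15,r5:Add2
c8: stall | r0:Mul1,r1:7,r2:8,r3:Add1,r4:15,r5:Add2
c9: stall | r0:Mul1,r1:7,r2:8,r3:Add1,r4:15,r5:Add2
c10: CDB Add2=23; stall | r0:Mul1,r1:7,r2:8,r3:Add1,r4:15,r5:23
c11: CDB Mul1=105; issue MUL r3<-Mul1 | r0:105,r1:7,r2:8,r3:Mul1,r4:15,r5:23
c12: CDB Mul2=90; issue SUB r3<-Add2 | r0:105,r1:7,r2:8,r3:Add2,r4:15,r5:23
c13: issue MUL r2<-Mul2 | r0:105,r1:7,r2:Mul2,r3:Add2,r4:15,r5:23

STATUS = TAG Mul2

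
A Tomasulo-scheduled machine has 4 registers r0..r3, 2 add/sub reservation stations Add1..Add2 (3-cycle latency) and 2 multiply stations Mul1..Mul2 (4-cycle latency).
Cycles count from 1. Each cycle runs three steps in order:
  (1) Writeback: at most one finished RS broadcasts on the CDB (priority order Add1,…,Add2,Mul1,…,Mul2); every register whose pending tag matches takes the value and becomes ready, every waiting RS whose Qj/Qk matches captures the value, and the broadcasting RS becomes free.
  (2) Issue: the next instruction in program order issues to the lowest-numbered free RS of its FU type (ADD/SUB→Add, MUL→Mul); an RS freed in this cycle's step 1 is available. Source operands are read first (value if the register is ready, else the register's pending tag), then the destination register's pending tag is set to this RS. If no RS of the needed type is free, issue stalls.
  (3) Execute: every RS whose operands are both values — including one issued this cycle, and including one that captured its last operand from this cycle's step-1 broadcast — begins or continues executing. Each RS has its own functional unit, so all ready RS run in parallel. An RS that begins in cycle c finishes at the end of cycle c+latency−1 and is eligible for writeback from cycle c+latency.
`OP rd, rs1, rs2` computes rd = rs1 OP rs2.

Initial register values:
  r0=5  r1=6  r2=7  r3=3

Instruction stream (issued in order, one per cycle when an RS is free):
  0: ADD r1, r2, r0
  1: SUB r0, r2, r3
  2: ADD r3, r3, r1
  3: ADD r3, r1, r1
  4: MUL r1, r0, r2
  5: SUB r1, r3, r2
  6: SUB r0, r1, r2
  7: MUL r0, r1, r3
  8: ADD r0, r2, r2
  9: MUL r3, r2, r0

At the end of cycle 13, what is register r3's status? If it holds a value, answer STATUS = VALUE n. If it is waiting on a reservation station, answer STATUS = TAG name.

STATUS = TAG Mul1

  c1: issue ADD r1<-Add1  regs: r0:5,r1:Add1,r2:7,r3:3
  c2: issue SUB r0<-Add2  regs: r0:Add2,r1:Add1,r2:7,r3:3
  c3: stall  regs: r0:Add2,r1:Add1,r2:7,r3:3
  c4: CDB Add1=12; issue ADD r3<-Add1  regs: r0:Add2,r1:12,r2:7,r3:Add1
  c5: CDB Add2=4; issue ADD r3<-Add2  regs: r0:4,r1:12,r2:7,r3:Add2
  c6: issue MUL r1<-Mul1  regs: r0:4,r1:Mul1,r2:7,r3:Add2
  c7: CDB Add1=15; issue SUB r1<-Add1  regs: r0:4,r1:Add1,r2:7,r3:Add2
  c8: CDB Add2=24; issue SUB r0<-Add2  regs: r0:Add2,r1:Add1,r2:7,r3:24
  c9: issue MUL r0<-Mul2  regs: r0:Mul2,r1:Add1,r2:7,r3:24
  c10: CDB Mul1=28; stall  regs: r0:Mul2,r1:Add1,r2:7,r3:24
  c11: CDB Add1=17; issue ADD r0<-Add1  regs: r0:Add1,r1:17,r2:7,r3:24
  c12: issue MUL r3<-Mul1  regs: r0:Add1,r1:17,r2:7,r3:Mul1
  c13: -  regs: r0:Add1,r1:17,r2:7,r3:Mul1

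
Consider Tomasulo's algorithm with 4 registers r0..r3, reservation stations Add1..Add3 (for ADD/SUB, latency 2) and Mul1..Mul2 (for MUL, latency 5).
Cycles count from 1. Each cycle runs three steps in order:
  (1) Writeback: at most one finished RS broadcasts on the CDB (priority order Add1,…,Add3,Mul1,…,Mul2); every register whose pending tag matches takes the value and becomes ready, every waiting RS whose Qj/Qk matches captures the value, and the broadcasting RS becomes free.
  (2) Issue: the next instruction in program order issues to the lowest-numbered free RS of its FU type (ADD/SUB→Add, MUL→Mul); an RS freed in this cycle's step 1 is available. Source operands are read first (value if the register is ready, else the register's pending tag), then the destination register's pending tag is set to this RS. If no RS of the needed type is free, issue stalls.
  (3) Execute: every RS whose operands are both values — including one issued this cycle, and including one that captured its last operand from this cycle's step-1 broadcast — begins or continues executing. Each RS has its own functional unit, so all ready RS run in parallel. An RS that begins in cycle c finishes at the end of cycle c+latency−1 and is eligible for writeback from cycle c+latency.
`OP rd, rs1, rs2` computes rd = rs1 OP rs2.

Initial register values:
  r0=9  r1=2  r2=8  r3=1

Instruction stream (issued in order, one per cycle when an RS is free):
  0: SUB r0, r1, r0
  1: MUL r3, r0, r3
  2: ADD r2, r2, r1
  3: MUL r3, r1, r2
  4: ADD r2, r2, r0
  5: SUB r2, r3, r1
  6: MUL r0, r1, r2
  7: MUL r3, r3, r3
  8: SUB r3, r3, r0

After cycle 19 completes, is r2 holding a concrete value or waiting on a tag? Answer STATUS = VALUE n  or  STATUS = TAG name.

cycle 1: issue SUB r0<-Add1 // r0:Add1,r1:2,r2:8,r3:1
cycle 2: issue MUL r3<-Mul1 // r0:Add1,r1:2,r2:8,r3:Mul1
cycle 3: CDB Add1=-7; issue ADD r2<-Add1 // r0:-7,r1:2,r2:Add1,r3:Mul1
cycle 4: issue MUL r3<-Mul2 // r0:-7,r1:2,r2:Add1,r3:Mul2
cycle 5: CDB Add1=10; issue ADD r2<-Add1 // r0:-7,r1:2,r2:Add1,r3:Mul2
cycle 6: issue SUB r2<-Add2 // r0:-7,r1:2,r2:Add2,r3:Mul2
cycle 7: CDB Add1=3; stall // r0:-7,r1:2,r2:Add2,r3:Mul2
cycle 8: CDB Mul1=-7; issue MUL r0<-Mul1 // r0:Mul1,r1:2,r2:Add2,r3:Mul2
cycle 9: stall // r0:Mul1,r1:2,r2:Add2,r3:Mul2
cycle 10: CDB Mul2=20; issue MUL r3<-Mul2 // r0:Mul1,r1:2,r2:Add2,r3:Mul2
cycle 11: issue SUB r3<-Add1 // r0:Mul1,r1:2,r2:Add2,r3:Add1
cycle 12: CDB Add2=18 // r0:Mul1,r1:2,r2:18,r3:Add1
cycle 13: - // r0:Mul1,r1:2,r2:18,r3:Add1
cycle 14: - // r0:Mul1,r1:2,r2:18,r3:Add1
cycle 15: CDB Mul2=400 // r0:Mul1,r1:2,r2:18,r3:Add1
cycle 16: - // r0:Mul1,r1:2,r2:18,r3:Add1
cycle 17: CDB Mul1=36 // r0:36,r1:2,r2:18,r3:Add1
cycle 18: - // r0:36,r1:2,r2:18,r3:Add1
cycle 19: CDB Add1=364 // r0:36,r1:2,r2:18,r3:364

STATUS = VALUE 18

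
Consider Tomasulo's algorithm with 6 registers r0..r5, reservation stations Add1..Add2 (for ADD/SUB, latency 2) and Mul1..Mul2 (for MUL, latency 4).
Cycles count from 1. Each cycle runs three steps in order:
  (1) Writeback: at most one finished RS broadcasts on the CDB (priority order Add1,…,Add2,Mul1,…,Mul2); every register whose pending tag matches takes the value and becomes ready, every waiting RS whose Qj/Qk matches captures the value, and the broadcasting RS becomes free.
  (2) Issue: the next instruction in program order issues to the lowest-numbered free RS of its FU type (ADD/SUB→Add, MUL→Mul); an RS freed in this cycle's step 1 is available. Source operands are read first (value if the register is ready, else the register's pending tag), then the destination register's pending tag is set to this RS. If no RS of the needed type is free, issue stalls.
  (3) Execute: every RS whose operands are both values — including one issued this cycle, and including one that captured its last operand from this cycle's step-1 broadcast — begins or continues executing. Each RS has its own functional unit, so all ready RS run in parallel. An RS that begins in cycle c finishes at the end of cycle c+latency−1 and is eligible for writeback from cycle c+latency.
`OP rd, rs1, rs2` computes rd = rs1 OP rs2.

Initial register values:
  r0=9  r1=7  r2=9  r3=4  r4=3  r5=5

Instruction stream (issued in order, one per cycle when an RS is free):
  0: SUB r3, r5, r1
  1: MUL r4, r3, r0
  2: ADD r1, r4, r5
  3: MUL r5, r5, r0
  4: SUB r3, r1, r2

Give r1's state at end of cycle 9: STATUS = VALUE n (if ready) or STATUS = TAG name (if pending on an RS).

c1: issue SUB r3<-Add1 | r0:9,r1:7,r2:9,r3:Add1,r4:3,r5:5
c2: issue MUL r4<-Mul1 | r0:9,r1:7,r2:9,r3:Add1,r4:Mul1,r5:5
c3: CDB Add1=-2; issue ADD r1<-Add1 | r0:9,r1:Add1,r2:9,r3:-2,r4:Mul1,r5:5
c4: issue MUL r5<-Mul2 | r0:9,r1:Add1,r2:9,r3:-2,r4:Mul1,r5:Mul2
c5: issue SUB r3<-Add2 | r0:9,r1:Add1,r2:9,r3:Add2,r4:Mul1,r5:Mul2
c6: - | r0:9,r1:Add1,r2:9,r3:Add2,r4:Mul1,r5:Mul2
c7: CDB Mul1=-18 | r0:9,r1:Add1,r2:9,r3:Add2,r4:-18,r5:Mul2
c8: CDB Mul2=45 | r0:9,r1:Add1,r2:9,r3:Add2,r4:-18,r5:45
c9: CDB Add1=-13 | r0:9,r1:-13,r2:9,r3:Add2,r4:-18,r5:45

STATUS = VALUE -13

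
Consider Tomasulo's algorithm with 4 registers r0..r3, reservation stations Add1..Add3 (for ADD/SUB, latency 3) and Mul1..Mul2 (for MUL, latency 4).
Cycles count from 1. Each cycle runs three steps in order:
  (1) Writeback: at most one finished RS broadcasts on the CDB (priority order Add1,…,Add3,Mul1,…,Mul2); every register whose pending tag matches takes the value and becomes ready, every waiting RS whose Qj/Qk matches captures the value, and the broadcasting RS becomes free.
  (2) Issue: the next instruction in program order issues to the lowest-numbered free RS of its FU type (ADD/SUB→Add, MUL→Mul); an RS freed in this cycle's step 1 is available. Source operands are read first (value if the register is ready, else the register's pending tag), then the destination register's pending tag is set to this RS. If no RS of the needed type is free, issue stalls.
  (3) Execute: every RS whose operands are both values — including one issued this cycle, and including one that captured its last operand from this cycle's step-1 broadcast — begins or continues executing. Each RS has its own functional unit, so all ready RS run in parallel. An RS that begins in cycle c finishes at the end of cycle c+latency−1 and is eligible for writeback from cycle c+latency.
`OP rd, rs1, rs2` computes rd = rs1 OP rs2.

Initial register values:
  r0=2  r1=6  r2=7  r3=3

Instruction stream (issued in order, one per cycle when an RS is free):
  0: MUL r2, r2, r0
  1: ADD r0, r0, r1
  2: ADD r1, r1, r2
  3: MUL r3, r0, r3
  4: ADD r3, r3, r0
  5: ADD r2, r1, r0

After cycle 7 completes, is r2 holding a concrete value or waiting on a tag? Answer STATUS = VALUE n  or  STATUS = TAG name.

cycle 1: issue MUL r2<-Mul1 // r0:2,r1:6,r2:Mul1,r3:3
cycle 2: issue ADD r0<-Add1 // r0:Add1,r1:6,r2:Mul1,r3:3
cycle 3: issue ADD r1<-Add2 // r0:Add1,r1:Add2,r2:Mul1,r3:3
cycle 4: issue MUL r3<-Mul2 // r0:Add1,r1:Add2,r2:Mul1,r3:Mul2
cycle 5: CDB Add1=8; issue ADD r3<-Add1 // r0:8,r1:Add2,r2:Mul1,r3:Add1
cycle 6: CDB Mul1=14; issue ADD r2<-Add3 // r0:8,r1:Add2,r2:Add3,r3:Add1
cycle 7: - // r0:8,r1:Add2,r2:Add3,r3:Add1

STATUS = TAG Add3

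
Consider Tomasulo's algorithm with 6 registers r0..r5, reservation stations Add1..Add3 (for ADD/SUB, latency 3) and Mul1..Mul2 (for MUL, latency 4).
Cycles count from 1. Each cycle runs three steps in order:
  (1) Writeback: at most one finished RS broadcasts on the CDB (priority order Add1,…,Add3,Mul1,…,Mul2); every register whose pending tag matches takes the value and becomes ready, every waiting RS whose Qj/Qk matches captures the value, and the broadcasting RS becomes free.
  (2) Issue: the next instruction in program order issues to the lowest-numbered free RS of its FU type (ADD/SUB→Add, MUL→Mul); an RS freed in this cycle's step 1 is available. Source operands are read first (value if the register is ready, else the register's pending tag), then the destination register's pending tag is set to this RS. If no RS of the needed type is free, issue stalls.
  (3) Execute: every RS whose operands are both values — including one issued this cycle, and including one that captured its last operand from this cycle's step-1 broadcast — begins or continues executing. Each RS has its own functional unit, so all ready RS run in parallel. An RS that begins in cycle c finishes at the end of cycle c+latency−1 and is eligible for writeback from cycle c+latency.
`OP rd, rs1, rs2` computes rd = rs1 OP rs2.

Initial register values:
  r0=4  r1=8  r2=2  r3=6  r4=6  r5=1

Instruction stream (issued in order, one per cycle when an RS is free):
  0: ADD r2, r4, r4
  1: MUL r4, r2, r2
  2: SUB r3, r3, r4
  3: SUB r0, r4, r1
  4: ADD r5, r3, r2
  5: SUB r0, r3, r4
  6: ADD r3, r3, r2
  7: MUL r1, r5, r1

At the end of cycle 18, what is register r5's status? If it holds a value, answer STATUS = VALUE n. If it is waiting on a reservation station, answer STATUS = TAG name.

STATUS = VALUE -126

c1: issue ADD r2<-Add1 | r0:4,r1:8,r2:Add1,r3:6,r4:6,r5:1
c2: issue MUL r4<-Mul1 | r0:4,r1:8,r2:Add1,r3:6,r4:Mul1,r5:1
c3: issue SUB r3<-Add2 | r0:4,r1:8,r2:Add1,r3:Add2,r4:Mul1,r5:1
c4: CDB Add1=12; issue SUB r0<-Add1 | r0:Add1,r1:8,r2:12,r3:Add2,r4:Mul1,r5:1
c5: issue ADD r5<-Add3 | r0:Add1,r1:8,r2:12,r3:Add2,r4:Mul1,r5:Add3
c6: stall | r0:Add1,r1:8,r2:12,r3:Add2,r4:Mul1,r5:Add3
c7: stall | r0:Add1,r1:8,r2:12,r3:Add2,r4:Mul1,r5:Add3
c8: CDB Mul1=144; stall | r0:Add1,r1:8,r2:12,r3:Add2,r4:144,r5:Add3
c9: stall | r0:Add1,r1:8,r2:12,r3:Add2,r4:144,r5:Add3
c10: stall | r0:Add1,r1:8,r2:12,r3:Add2,r4:144,r5:Add3
c11: CDB Add1=136; issue SUB r0<-Add1 | r0:Add1,r1:8,r2:12,r3:Add2,r4:144,r5:Add3
c12: CDB Add2=-138; issue ADD r3<-Add2 | r0:Add1,r1:8,r2:12,r3:Add2,r4:144,r5:Add3
c13: issue MUL r1<-Mul1 | r0:Add1,r1:Mul1,r2:12,r3:Add2,r4:144,r5:Add3
c14: - | r0:Add1,r1:Mul1,r2:12,r3:Add2,r4:144,r5:Add3
c15: CDB Add1=-282 | r0:-282,r1:Mul1,r2:12,r3:Add2,r4:144,r5:Add3
c16: CDB Add2=-126 | r0:-282,r1:Mul1,r2:12,r3:-126,r4:144,r5:Add3
c17: CDB Add3=-126 | r0:-282,r1:Mul1,r2:12,r3:-126,r4:144,r5:-126
c18: - | r0:-282,r1:Mul1,r2:12,r3:-126,r4:144,r5:-126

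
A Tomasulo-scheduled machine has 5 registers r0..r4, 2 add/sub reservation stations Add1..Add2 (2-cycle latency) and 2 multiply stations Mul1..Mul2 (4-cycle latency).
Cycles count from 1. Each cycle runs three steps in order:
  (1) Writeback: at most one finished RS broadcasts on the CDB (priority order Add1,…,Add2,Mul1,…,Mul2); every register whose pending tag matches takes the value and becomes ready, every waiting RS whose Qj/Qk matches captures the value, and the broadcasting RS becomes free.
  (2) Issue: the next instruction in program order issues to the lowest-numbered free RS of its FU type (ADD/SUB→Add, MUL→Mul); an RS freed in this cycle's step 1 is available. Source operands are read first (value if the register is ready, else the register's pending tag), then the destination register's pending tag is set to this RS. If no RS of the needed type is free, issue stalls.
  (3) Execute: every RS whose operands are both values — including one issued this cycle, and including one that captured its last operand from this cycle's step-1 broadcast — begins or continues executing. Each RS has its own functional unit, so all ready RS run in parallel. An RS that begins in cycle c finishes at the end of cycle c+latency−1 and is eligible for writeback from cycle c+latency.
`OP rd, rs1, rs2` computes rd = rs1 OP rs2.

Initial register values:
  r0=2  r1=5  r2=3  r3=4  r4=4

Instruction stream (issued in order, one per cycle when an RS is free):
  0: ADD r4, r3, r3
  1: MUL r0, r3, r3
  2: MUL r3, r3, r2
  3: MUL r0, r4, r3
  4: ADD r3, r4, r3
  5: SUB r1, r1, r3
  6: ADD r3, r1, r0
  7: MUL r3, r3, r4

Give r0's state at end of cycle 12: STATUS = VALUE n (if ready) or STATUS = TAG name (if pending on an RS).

  c1: issue ADD r4<-Add1  regs: r0:2,r1:5,r2:3,r3:4,r4:Add1
  c2: issue MUL r0<-Mul1  regs: r0:Mul1,r1:5,r2:3,r3:4,r4:Add1
  c3: CDB Add1=8; issue MUL r3<-Mul2  regs: r0:Mul1,r1:5,r2:3,r3:Mul2,r4:8
  c4: stall  regs: r0:Mul1,r1:5,r2:3,r3:Mul2,r4:8
  c5: stall  regs: r0:Mul1,r1:5,r2:3,r3:Mul2,r4:8
  c6: CDB Mul1=16; issue MUL r0<-Mul1  regs: r0:Mul1,r1:5,r2:3,r3:Mul2,r4:8
  c7: CDB Mul2=12; issue ADD r3<-Add1  regs: r0:Mul1,r1:5,r2:3,r3:Add1,r4:8
  c8: issue SUB r1<-Add2  regs: r0:Mul1,r1:Add2,r2:3,r3:Add1,r4:8
  c9: CDB Add1=20; issue ADD r3<-Add1  regs: r0:Mul1,r1:Add2,r2:3,r3:Add1,r4:8
  c10: issue MUL r3<-Mul2  regs: r0:Mul1,r1:Add2,r2:3,r3:Mul2,r4:8
  c11: CDB Add2=-15  regs: r0:Mul1,r1:-15,r2:3,r3:Mul2,r4:8
  c12: CDB Mul1=96  regs: r0:96,r1:-15,r2:3,r3:Mul2,r4:8

STATUS = VALUE 96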